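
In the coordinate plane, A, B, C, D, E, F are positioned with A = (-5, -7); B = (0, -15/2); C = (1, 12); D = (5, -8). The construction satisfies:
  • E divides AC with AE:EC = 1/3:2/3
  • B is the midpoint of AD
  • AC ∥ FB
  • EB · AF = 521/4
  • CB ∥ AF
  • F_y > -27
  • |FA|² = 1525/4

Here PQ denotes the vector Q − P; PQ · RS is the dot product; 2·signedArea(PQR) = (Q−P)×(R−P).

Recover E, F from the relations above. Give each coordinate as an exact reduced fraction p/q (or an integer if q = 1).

1. E_x = -3  [E divides AC with AE:EC = 1/3:2/3]
2. E_y = -2/3  [E divides AC with AE:EC = 1/3:2/3]
   → E = (-3, -2/3)
3. F_x = -6  [AC ∥ FB ∩ CB ∥ AF]
4. F_y = -53/2  [AC ∥ FB ∩ CB ∥ AF]
   → F = (-6, -53/2)

E = (-3, -2/3)
F = (-6, -53/2)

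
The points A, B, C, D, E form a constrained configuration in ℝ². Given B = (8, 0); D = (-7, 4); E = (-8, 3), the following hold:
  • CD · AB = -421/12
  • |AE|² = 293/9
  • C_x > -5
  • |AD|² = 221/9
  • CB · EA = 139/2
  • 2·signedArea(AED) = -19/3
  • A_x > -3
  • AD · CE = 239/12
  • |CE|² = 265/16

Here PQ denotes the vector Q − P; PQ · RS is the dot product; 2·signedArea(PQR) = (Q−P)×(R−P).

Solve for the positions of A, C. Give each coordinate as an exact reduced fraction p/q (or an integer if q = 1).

1. A_x = -7/3  [line -1·x + 1·y + -14/3 = 0 ∩ |AE|² = 293/9]
2. A_y = 7/3  [line -1·x + 1·y + -14/3 = 0 ∩ |AE|² = 293/9]
   → A = (-7/3, 7/3)
3. C_x = -4  [CB · EA = 139/2 ∩ AD · CE = 239/12]
4. C_y = 9/4  [CB · EA = 139/2 ∩ AD · CE = 239/12]
   → C = (-4, 9/4)

A = (-7/3, 7/3)
C = (-4, 9/4)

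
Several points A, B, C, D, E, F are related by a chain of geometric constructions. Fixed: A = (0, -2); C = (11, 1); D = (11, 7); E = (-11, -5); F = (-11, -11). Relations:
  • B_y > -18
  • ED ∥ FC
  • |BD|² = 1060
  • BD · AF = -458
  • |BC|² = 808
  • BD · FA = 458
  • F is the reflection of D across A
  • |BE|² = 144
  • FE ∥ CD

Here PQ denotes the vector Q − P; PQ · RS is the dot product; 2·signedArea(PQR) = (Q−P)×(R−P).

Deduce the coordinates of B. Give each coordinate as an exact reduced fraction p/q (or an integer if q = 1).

1. B_x = -11  [line 11·x + 9·y + 274 = 0 ∩ |BC|² = 808]
2. B_y = -17  [line 11·x + 9·y + 274 = 0 ∩ |BC|² = 808]
   → B = (-11, -17)

B = (-11, -17)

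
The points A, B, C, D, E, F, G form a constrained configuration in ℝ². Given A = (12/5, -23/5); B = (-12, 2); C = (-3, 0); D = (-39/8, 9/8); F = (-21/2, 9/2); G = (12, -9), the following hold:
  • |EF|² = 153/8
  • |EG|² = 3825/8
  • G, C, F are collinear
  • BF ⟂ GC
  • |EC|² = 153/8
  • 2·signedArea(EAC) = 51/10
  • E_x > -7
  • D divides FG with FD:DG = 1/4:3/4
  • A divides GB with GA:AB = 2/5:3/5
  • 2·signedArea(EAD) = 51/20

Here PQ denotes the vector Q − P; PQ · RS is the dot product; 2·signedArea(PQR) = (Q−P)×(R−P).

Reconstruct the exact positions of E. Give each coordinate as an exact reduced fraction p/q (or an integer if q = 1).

E = (-27/4, 9/4)

1. E_x = -27/4  [2·signedArea(EAC) = 51/10 ∩ 2·signedArea(EAD) = 51/20]
2. E_y = 9/4  [2·signedArea(EAC) = 51/10 ∩ 2·signedArea(EAD) = 51/20]
   → E = (-27/4, 9/4)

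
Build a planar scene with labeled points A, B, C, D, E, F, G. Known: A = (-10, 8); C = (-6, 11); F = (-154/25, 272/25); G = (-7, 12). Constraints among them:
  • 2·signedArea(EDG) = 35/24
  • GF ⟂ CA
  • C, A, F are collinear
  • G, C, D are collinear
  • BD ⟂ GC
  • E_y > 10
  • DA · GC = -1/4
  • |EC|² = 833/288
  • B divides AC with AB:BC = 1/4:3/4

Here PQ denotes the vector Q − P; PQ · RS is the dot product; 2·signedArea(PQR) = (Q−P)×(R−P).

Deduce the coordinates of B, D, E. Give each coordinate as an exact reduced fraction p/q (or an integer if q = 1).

1. B_x = -9  [B divides AC with AB:BC = 1/4:3/4]
2. B_y = 35/4  [B divides AC with AB:BC = 1/4:3/4]
   → B = (-9, 35/4)
3. D_x = -51/8  [G, C, D are collinear ∩ BD ⟂ GC]
4. D_y = 91/8  [G, C, D are collinear ∩ BD ⟂ GC]
   → D = (-51/8, 91/8)
5. E_x = -179/24  [line -5/8·x + -5/8·y + 5/3 = 0 ∩ |EC|² = 833/288]
6. E_y = 81/8  [line -5/8·x + -5/8·y + 5/3 = 0 ∩ |EC|² = 833/288]
   → E = (-179/24, 81/8)

B = (-9, 35/4)
D = (-51/8, 91/8)
E = (-179/24, 81/8)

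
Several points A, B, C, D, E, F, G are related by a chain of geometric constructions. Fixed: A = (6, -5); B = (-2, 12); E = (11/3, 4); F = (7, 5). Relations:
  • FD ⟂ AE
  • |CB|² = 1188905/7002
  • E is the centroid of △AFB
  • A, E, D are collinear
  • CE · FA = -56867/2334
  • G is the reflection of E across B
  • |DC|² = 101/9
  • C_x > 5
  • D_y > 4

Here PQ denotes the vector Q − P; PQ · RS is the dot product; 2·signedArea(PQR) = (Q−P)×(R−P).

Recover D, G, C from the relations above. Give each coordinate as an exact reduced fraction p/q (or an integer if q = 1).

1. D_x = 2827/778  [A, E, D are collinear ∩ FD ⟂ AE]
2. D_y = 3211/778  [A, E, D are collinear ∩ FD ⟂ AE]
   → D = (2827/778, 3211/778)
3. G_x = -23/3  [G is the reflection of E across B]
4. G_y = 20  [G is the reflection of E across B]
   → G = (-23/3, 20)
5. C_x = 12941/2334  [line 1·x + 10·y + -15017/778 = 0 ∩ |CB|² = 1188905/7002]
6. C_y = 3211/2334  [line 1·x + 10·y + -15017/778 = 0 ∩ |CB|² = 1188905/7002]
   → C = (12941/2334, 3211/2334)

C = (12941/2334, 3211/2334)
D = (2827/778, 3211/778)
G = (-23/3, 20)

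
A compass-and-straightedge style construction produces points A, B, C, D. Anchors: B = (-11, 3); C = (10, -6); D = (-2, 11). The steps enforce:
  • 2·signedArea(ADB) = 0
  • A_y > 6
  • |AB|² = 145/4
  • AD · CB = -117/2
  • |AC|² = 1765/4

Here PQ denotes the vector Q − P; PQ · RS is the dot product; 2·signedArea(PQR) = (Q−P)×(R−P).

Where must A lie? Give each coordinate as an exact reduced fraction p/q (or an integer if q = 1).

1. A_x = -13/2  [2·signedArea(ADB) = 0 ∩ AD · CB = -117/2]
2. A_y = 7  [2·signedArea(ADB) = 0 ∩ AD · CB = -117/2]
   → A = (-13/2, 7)

A = (-13/2, 7)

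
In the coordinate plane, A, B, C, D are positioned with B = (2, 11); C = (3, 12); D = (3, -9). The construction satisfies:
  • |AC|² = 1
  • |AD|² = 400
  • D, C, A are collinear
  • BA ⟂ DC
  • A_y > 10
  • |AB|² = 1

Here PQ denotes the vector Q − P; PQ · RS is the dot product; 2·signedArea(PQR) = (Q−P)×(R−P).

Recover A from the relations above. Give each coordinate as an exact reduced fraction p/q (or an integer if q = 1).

A = (3, 11)

1. A_x = 3  [D, C, A are collinear ∩ BA ⟂ DC]
2. A_y = 11  [D, C, A are collinear ∩ BA ⟂ DC]
   → A = (3, 11)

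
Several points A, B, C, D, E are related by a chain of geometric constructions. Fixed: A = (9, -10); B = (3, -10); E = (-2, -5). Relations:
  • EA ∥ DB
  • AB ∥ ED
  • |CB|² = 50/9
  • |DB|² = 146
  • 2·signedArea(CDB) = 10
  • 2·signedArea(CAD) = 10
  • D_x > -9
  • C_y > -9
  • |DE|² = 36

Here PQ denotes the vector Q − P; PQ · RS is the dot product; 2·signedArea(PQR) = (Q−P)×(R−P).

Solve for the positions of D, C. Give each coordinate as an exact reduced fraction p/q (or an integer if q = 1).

C = (4/3, -25/3)
D = (-8, -5)

1. D_x = -8  [EA ∥ DB ∩ AB ∥ ED]
2. D_y = -5  [EA ∥ DB ∩ AB ∥ ED]
   → D = (-8, -5)
3. C_x = 4/3  [2·signedArea(CDB) = 10 ∩ 2·signedArea(CAD) = 10]
4. C_y = -25/3  [2·signedArea(CDB) = 10 ∩ 2·signedArea(CAD) = 10]
   → C = (4/3, -25/3)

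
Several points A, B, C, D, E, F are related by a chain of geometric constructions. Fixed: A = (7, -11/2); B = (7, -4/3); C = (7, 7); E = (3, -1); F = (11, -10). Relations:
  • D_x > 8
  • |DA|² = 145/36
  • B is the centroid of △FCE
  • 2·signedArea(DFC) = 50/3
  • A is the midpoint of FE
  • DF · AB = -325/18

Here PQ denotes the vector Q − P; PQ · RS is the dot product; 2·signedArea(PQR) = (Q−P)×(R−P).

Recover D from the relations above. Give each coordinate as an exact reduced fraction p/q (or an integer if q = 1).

D = (9, -17/3)

1. D_x = 9  [2·signedArea(DFC) = 50/3 ∩ DF · AB = -325/18]
2. D_y = -17/3  [2·signedArea(DFC) = 50/3 ∩ DF · AB = -325/18]
   → D = (9, -17/3)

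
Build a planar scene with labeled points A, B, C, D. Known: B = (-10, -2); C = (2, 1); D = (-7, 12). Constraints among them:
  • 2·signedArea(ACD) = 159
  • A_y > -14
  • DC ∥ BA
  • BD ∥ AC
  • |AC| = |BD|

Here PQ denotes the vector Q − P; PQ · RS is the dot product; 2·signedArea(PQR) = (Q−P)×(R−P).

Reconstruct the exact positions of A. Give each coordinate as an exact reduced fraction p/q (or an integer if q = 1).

A = (-1, -13)

1. A_x = -1  [BD ∥ AC ∩ DC ∥ BA]
2. A_y = -13  [BD ∥ AC ∩ DC ∥ BA]
   → A = (-1, -13)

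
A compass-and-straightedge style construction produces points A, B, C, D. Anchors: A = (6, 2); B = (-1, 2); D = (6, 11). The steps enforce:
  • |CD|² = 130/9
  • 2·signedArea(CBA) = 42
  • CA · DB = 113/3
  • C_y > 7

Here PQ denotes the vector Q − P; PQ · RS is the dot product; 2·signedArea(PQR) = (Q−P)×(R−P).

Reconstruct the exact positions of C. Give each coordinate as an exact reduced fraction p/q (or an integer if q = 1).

C = (11/3, 8)

1. C_x = 11/3  [2·signedArea(CBA) = 42 ∩ CA · DB = 113/3]
2. C_y = 8  [2·signedArea(CBA) = 42 ∩ CA · DB = 113/3]
   → C = (11/3, 8)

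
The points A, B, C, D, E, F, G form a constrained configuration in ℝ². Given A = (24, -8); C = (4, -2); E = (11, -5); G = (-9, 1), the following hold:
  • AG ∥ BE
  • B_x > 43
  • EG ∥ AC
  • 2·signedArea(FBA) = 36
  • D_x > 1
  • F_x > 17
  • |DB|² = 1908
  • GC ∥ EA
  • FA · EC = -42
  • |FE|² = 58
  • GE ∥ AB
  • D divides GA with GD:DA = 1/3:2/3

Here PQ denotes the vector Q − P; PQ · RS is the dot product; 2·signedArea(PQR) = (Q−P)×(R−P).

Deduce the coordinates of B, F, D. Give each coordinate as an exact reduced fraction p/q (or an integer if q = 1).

1. B_x = 44  [AG ∥ BE ∩ GE ∥ AB]
2. B_y = -14  [AG ∥ BE ∩ GE ∥ AB]
   → B = (44, -14)
3. F_x = 18  [2·signedArea(FBA) = 36 ∩ FA · EC = -42]
4. F_y = -8  [2·signedArea(FBA) = 36 ∩ FA · EC = -42]
   → F = (18, -8)
5. D_x = 2  [D divides GA with GD:DA = 1/3:2/3]
6. D_y = -2  [D divides GA with GD:DA = 1/3:2/3]
   → D = (2, -2)

B = (44, -14)
D = (2, -2)
F = (18, -8)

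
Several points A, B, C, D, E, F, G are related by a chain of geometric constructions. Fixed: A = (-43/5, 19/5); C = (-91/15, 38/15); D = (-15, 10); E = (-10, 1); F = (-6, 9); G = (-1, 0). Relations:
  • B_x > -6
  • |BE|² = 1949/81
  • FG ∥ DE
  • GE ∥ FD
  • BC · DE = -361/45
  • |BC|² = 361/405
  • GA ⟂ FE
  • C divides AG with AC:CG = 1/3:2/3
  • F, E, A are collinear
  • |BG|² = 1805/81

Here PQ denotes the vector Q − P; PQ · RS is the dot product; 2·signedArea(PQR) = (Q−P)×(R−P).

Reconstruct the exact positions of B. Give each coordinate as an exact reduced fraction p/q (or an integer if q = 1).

1. B_x = -47/9  [line -5·x + 9·y + -406/9 = 0 ∩ |BE|² = 1949/81]
2. B_y = 19/9  [line -5·x + 9·y + -406/9 = 0 ∩ |BE|² = 1949/81]
   → B = (-47/9, 19/9)

B = (-47/9, 19/9)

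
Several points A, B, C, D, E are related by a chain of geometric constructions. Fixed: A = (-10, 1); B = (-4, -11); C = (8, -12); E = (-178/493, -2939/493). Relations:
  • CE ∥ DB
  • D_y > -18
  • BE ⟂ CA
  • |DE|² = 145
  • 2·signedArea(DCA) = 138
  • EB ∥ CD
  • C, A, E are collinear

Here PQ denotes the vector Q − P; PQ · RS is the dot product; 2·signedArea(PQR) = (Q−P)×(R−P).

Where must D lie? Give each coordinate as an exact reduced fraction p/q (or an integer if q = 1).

1. D_x = 2150/493  [CE ∥ DB ∩ EB ∥ CD]
2. D_y = -8400/493  [CE ∥ DB ∩ EB ∥ CD]
   → D = (2150/493, -8400/493)

D = (2150/493, -8400/493)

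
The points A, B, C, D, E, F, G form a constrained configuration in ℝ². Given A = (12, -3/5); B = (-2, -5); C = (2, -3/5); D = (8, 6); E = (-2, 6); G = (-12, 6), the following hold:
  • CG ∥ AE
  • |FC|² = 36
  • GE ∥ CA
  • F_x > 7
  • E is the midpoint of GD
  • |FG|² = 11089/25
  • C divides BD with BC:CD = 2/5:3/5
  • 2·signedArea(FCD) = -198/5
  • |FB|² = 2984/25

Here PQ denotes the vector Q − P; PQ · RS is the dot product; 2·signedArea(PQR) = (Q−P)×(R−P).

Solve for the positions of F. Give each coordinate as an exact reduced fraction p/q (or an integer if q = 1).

F = (8, -3/5)

1. F_x = 8  [line -33/5·x + 6·y + 282/5 = 0 ∩ |FB|² = 2984/25]
2. F_y = -3/5  [line -33/5·x + 6·y + 282/5 = 0 ∩ |FB|² = 2984/25]
   → F = (8, -3/5)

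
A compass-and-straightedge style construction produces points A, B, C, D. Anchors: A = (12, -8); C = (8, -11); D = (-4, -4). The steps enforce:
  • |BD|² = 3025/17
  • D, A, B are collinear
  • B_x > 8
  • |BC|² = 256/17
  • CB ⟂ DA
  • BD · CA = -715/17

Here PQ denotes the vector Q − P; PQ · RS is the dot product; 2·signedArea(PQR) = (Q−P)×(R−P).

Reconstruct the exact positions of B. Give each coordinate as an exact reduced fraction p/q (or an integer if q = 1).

1. B_x = 152/17  [D, A, B are collinear ∩ CB ⟂ DA]
2. B_y = -123/17  [D, A, B are collinear ∩ CB ⟂ DA]
   → B = (152/17, -123/17)

B = (152/17, -123/17)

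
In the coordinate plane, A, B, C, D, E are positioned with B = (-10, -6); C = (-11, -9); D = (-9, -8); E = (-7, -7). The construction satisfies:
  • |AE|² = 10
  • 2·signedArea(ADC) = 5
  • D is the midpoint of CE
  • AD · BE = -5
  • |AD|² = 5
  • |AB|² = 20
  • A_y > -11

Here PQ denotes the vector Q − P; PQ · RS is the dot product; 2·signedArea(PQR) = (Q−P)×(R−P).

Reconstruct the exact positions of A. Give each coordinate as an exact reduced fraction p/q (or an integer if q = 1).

1. A_x = -8  [2·signedArea(ADC) = 5 ∩ AD · BE = -5]
2. A_y = -10  [2·signedArea(ADC) = 5 ∩ AD · BE = -5]
   → A = (-8, -10)

A = (-8, -10)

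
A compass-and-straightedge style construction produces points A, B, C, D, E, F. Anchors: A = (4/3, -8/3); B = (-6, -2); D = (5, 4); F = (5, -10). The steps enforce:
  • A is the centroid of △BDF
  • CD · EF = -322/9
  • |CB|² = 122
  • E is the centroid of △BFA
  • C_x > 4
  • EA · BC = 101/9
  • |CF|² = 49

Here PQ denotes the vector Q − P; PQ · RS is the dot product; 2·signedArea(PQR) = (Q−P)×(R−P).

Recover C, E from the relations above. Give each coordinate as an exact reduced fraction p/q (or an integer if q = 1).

1. E_x = 1/9  [E is the centroid of △BFA]
2. E_y = -44/9  [E is the centroid of △BFA]
   → E = (1/9, -44/9)
3. C_x = 5  [CD · EF = -322/9 ∩ EA · BC = 101/9]
4. C_y = -3  [CD · EF = -322/9 ∩ EA · BC = 101/9]
   → C = (5, -3)

C = (5, -3)
E = (1/9, -44/9)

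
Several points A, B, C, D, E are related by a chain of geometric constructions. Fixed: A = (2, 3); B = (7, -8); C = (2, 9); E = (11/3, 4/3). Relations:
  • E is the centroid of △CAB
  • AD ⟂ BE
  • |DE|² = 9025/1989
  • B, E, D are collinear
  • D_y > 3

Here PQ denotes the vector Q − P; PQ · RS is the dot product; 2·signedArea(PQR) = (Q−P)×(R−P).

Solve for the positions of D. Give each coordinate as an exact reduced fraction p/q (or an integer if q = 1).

1. D_x = 652/221  [B, E, D are collinear ∩ AD ⟂ BE]
2. D_y = 738/221  [B, E, D are collinear ∩ AD ⟂ BE]
   → D = (652/221, 738/221)

D = (652/221, 738/221)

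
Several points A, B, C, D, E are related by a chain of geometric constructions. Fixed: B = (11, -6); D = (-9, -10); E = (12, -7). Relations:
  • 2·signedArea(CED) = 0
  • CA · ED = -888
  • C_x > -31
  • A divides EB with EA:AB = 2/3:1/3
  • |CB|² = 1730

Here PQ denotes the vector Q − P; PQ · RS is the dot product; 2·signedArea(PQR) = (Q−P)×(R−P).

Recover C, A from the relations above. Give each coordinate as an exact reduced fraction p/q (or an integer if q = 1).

1. A_x = 34/3  [A divides EB with EA:AB = 2/3:1/3]
2. A_y = -19/3  [A divides EB with EA:AB = 2/3:1/3]
   → A = (34/3, -19/3)
3. C_x = -30  [2·signedArea(CED) = 0 ∩ CA · ED = -888]
4. C_y = -13  [2·signedArea(CED) = 0 ∩ CA · ED = -888]
   → C = (-30, -13)

A = (34/3, -19/3)
C = (-30, -13)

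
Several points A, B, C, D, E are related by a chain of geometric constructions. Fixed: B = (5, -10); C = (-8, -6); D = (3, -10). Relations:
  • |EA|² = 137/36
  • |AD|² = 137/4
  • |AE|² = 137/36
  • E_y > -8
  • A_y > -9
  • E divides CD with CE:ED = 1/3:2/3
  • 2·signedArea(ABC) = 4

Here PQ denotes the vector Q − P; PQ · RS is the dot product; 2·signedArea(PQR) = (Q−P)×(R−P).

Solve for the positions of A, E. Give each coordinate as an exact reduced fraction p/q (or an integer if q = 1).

1. A_x = -5/2  [line -4·x + -13·y + -114 = 0 ∩ |AD|² = 137/4]
2. A_y = -8  [line -4·x + -13·y + -114 = 0 ∩ |AD|² = 137/4]
   → A = (-5/2, -8)
3. E_x = -13/3  [E divides CD with CE:ED = 1/3:2/3]
4. E_y = -22/3  [E divides CD with CE:ED = 1/3:2/3]
   → E = (-13/3, -22/3)

A = (-5/2, -8)
E = (-13/3, -22/3)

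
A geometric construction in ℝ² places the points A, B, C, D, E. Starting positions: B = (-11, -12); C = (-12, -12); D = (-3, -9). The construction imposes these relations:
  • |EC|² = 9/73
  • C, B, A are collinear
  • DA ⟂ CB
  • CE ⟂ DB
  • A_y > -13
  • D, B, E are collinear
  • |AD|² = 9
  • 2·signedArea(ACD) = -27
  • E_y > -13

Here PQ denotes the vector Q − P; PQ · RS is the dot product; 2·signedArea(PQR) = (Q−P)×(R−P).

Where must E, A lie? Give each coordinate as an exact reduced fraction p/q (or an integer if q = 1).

A = (-3, -12)
E = (-867/73, -900/73)

1. E_x = -867/73  [D, B, E are collinear ∩ CE ⟂ DB]
2. E_y = -900/73  [D, B, E are collinear ∩ CE ⟂ DB]
   → E = (-867/73, -900/73)
3. A_x = -3  [C, B, A are collinear ∩ DA ⟂ CB]
4. A_y = -12  [C, B, A are collinear ∩ DA ⟂ CB]
   → A = (-3, -12)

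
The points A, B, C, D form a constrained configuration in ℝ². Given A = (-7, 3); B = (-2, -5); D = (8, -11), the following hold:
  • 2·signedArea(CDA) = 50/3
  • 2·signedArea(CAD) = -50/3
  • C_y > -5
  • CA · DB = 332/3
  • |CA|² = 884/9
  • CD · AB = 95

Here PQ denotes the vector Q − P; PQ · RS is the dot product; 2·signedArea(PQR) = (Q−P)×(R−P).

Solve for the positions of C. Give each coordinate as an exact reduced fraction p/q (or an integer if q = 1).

C = (-1/3, -13/3)

1. C_x = -1/3  [2·signedArea(CAD) = -50/3 ∩ CD · AB = 95]
2. C_y = -13/3  [2·signedArea(CAD) = -50/3 ∩ CD · AB = 95]
   → C = (-1/3, -13/3)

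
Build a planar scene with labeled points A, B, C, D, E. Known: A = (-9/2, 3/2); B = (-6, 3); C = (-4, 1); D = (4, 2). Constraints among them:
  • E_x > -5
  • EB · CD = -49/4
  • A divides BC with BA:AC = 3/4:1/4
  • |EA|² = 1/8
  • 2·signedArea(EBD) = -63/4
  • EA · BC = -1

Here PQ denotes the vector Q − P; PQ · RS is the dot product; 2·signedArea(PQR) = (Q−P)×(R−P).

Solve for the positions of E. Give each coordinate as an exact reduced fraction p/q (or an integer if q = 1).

1. E_x = -17/4  [EA · BC = -1 ∩ 2·signedArea(EBD) = -63/4]
2. E_y = 5/4  [EA · BC = -1 ∩ 2·signedArea(EBD) = -63/4]
   → E = (-17/4, 5/4)

E = (-17/4, 5/4)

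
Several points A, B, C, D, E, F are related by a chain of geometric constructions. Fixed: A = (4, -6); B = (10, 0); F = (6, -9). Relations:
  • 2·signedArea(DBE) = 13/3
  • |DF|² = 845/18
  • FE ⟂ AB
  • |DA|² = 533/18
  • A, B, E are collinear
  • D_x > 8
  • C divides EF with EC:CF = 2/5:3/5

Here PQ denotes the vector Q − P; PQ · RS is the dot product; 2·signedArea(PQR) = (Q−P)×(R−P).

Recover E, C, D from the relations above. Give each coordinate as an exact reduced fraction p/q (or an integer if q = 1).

C = (9/2, -15/2)
D = (49/6, -5/2)
E = (7/2, -13/2)

1. E_x = 7/2  [A, B, E are collinear ∩ FE ⟂ AB]
2. E_y = -13/2  [A, B, E are collinear ∩ FE ⟂ AB]
   → E = (7/2, -13/2)
3. C_x = 9/2  [C divides EF with EC:CF = 2/5:3/5]
4. C_y = -15/2  [C divides EF with EC:CF = 2/5:3/5]
   → C = (9/2, -15/2)
5. D_x = 49/6  [line 13/2·x + -13/2·y + -208/3 = 0 ∩ |DF|² = 845/18]
6. D_y = -5/2  [line 13/2·x + -13/2·y + -208/3 = 0 ∩ |DF|² = 845/18]
   → D = (49/6, -5/2)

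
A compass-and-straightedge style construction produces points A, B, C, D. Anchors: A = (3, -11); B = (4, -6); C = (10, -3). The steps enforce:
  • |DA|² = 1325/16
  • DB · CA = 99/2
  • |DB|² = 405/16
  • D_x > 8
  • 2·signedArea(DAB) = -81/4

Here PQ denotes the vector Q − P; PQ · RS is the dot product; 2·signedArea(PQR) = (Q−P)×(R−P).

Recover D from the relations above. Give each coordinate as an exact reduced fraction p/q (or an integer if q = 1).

D = (17/2, -15/4)

1. D_x = 17/2  [DB · CA = 99/2 ∩ 2·signedArea(DAB) = -81/4]
2. D_y = -15/4  [DB · CA = 99/2 ∩ 2·signedArea(DAB) = -81/4]
   → D = (17/2, -15/4)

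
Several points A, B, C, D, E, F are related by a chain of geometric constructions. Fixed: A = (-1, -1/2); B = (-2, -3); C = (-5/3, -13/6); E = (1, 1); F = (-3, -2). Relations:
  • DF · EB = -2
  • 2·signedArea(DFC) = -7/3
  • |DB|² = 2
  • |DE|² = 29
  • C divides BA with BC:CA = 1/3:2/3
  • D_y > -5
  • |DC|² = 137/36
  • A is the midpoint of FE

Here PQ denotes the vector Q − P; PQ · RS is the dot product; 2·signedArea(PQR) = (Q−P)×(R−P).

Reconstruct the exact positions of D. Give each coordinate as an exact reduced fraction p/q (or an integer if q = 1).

D = (-1, -4)

1. D_x = -1  [DF · EB = -2 ∩ 2·signedArea(DFC) = -7/3]
2. D_y = -4  [DF · EB = -2 ∩ 2·signedArea(DFC) = -7/3]
   → D = (-1, -4)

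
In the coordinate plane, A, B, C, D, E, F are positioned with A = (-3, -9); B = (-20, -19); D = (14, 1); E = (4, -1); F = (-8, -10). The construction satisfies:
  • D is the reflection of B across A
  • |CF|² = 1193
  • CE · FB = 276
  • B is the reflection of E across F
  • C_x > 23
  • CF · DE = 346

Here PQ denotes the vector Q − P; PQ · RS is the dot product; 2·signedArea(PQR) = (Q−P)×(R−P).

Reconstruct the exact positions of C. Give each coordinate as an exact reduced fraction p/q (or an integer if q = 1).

1. C_x = 24  [CE · FB = 276 ∩ CF · DE = 346]
2. C_y = 3  [CE · FB = 276 ∩ CF · DE = 346]
   → C = (24, 3)

C = (24, 3)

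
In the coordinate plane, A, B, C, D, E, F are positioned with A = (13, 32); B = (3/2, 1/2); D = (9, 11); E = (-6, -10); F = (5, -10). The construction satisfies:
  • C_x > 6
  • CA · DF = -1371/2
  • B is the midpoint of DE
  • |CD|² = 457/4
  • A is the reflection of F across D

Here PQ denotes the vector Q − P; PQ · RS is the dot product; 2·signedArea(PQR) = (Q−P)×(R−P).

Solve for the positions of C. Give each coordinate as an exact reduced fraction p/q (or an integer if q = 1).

1. C_x = 7  [line 4·x + 21·y + -77/2 = 0 ∩ |CD|² = 457/4]
2. C_y = 1/2  [line 4·x + 21·y + -77/2 = 0 ∩ |CD|² = 457/4]
   → C = (7, 1/2)

C = (7, 1/2)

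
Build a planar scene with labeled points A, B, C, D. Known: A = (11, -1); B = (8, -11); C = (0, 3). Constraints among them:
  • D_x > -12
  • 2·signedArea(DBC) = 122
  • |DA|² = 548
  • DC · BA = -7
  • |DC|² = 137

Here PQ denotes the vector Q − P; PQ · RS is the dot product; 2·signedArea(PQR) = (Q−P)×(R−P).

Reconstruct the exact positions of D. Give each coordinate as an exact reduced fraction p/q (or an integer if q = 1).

1. D_x = -11  [DC · BA = -7 ∩ 2·signedArea(DBC) = 122]
2. D_y = 7  [DC · BA = -7 ∩ 2·signedArea(DBC) = 122]
   → D = (-11, 7)

D = (-11, 7)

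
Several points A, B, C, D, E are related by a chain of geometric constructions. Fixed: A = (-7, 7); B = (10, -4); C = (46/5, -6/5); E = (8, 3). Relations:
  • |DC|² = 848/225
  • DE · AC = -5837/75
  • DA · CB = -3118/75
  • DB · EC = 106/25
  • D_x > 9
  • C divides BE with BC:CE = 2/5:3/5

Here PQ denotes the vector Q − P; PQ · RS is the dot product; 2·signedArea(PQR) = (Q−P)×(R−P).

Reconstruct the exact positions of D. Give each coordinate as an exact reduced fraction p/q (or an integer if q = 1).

D = (146/15, -46/15)

1. D_x = 146/15  [DE · AC = -5837/75 ∩ DA · CB = -3118/75]
2. D_y = -46/15  [DE · AC = -5837/75 ∩ DA · CB = -3118/75]
   → D = (146/15, -46/15)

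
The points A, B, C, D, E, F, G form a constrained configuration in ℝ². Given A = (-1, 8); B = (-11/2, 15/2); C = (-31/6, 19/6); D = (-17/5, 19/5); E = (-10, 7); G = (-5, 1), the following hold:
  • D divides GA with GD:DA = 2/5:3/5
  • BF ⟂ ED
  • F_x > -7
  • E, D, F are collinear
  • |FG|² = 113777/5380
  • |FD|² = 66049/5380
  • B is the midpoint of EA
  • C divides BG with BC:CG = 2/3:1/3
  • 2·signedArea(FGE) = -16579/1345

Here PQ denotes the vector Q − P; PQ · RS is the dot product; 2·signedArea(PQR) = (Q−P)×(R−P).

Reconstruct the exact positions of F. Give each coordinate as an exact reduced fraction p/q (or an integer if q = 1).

1. F_x = -17627/2690  [E, D, F are collinear ∩ BF ⟂ ED]
2. F_y = 7167/1345  [E, D, F are collinear ∩ BF ⟂ ED]
   → F = (-17627/2690, 7167/1345)

F = (-17627/2690, 7167/1345)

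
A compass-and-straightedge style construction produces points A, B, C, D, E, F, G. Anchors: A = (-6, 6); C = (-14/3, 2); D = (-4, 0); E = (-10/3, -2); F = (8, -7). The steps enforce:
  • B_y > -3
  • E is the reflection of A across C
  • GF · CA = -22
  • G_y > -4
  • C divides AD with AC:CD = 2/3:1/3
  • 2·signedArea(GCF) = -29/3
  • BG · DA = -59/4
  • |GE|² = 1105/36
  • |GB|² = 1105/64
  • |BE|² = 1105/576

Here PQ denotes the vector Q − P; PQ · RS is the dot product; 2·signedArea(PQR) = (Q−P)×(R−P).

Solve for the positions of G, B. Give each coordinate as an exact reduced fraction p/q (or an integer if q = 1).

B = (-2, -19/8)
G = (2, -7/2)

1. G_x = 2  [2·signedArea(GCF) = -29/3 ∩ GF · CA = -22]
2. G_y = -7/2  [2·signedArea(GCF) = -29/3 ∩ GF · CA = -22]
   → G = (2, -7/2)
3. B_x = -2  [line 2·x + -6·y + -41/4 = 0 ∩ |BE|² = 1105/576]
4. B_y = -19/8  [line 2·x + -6·y + -41/4 = 0 ∩ |BE|² = 1105/576]
   → B = (-2, -19/8)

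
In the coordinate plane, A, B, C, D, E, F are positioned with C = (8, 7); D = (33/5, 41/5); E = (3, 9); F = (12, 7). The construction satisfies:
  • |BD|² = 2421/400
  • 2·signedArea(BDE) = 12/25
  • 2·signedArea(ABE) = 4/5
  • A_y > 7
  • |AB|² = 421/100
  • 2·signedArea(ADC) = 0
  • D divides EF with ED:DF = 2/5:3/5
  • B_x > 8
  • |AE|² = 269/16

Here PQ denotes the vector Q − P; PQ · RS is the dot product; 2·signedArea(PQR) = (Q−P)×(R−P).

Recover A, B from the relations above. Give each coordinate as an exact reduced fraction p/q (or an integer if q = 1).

A = (139/20, 79/10)
B = (897/100, 377/50)

1. B_x = 897/100  [line -4/5·x + -18/5·y + 858/25 = 0 ∩ |BD|² = 2421/400]
2. B_y = 377/50  [line -4/5·x + -18/5·y + 858/25 = 0 ∩ |BD|² = 2421/400]
   → B = (897/100, 377/50)
3. A_x = 139/20  [2·signedArea(ADC) = 0 ∩ 2·signedArea(ABE) = 4/5]
4. A_y = 79/10  [2·signedArea(ADC) = 0 ∩ 2·signedArea(ABE) = 4/5]
   → A = (139/20, 79/10)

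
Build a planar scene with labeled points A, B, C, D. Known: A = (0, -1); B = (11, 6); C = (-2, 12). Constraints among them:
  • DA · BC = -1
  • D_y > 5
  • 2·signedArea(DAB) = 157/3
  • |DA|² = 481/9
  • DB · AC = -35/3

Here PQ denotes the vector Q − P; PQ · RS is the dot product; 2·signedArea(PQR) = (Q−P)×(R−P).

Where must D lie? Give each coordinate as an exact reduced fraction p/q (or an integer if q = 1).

D = (3, 17/3)

1. D_x = 3  [DA · BC = -1 ∩ DB · AC = -35/3]
2. D_y = 17/3  [DA · BC = -1 ∩ DB · AC = -35/3]
   → D = (3, 17/3)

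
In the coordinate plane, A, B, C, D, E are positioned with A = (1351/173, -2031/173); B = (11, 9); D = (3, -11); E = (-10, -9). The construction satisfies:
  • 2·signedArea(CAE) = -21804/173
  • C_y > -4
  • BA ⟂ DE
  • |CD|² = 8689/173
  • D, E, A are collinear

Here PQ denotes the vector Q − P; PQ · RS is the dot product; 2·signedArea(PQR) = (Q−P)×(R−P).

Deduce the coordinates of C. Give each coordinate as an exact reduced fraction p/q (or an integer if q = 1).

C = (508/173, -677/173)

1. C_x = 508/173  [line -474/173·x + -3081/173·y + -10665/173 = 0 ∩ |CD|² = 8689/173]
2. C_y = -677/173  [line -474/173·x + -3081/173·y + -10665/173 = 0 ∩ |CD|² = 8689/173]
   → C = (508/173, -677/173)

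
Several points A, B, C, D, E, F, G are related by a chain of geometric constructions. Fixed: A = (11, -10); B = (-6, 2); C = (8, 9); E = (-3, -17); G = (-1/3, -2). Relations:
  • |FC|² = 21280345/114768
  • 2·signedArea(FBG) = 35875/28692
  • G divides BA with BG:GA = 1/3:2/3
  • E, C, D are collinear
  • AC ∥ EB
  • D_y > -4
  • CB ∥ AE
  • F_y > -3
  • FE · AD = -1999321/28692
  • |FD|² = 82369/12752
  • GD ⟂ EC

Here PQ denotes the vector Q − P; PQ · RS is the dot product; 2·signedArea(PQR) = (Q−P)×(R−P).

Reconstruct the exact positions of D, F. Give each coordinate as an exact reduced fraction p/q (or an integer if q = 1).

D = (6665/2391, -7939/2391)
F = (2137/4782, -22285/9564)

1. D_x = 6665/2391  [E, C, D are collinear ∩ GD ⟂ EC]
2. D_y = -7939/2391  [E, C, D are collinear ∩ GD ⟂ EC]
   → D = (6665/2391, -7939/2391)
3. F_x = 2137/4782  [2·signedArea(FBG) = 35875/28692 ∩ FE · AD = -1999321/28692]
4. F_y = -22285/9564  [2·signedArea(FBG) = 35875/28692 ∩ FE · AD = -1999321/28692]
   → F = (2137/4782, -22285/9564)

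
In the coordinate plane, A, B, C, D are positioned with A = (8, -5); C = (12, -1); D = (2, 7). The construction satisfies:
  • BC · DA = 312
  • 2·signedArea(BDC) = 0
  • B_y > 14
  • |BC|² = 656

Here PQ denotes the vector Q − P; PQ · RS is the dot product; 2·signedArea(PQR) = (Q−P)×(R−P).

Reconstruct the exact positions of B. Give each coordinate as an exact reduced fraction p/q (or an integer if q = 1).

B = (-8, 15)

1. B_x = -8  [2·signedArea(BDC) = 0 ∩ BC · DA = 312]
2. B_y = 15  [2·signedArea(BDC) = 0 ∩ BC · DA = 312]
   → B = (-8, 15)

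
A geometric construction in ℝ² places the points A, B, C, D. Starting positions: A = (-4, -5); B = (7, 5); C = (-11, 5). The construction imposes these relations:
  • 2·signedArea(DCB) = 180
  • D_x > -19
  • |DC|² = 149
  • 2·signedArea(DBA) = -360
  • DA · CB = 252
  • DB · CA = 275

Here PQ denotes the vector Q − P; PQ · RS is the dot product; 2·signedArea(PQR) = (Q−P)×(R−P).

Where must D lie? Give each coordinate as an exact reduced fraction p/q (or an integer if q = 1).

D = (-18, 15)

1. D_x = -18  [DA · CB = 252 ∩ DB · CA = 275]
2. D_y = 15  [DA · CB = 252 ∩ DB · CA = 275]
   → D = (-18, 15)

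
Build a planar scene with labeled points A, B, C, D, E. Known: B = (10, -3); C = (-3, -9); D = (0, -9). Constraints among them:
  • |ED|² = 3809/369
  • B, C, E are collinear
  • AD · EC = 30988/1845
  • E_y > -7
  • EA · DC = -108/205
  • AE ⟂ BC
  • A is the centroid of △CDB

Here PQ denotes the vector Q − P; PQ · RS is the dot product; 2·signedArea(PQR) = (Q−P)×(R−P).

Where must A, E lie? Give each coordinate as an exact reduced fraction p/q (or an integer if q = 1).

1. A_x = 7/3  [A is the centroid of △CDB]
2. A_y = -7  [A is the centroid of △CDB]
   → A = (7/3, -7)
3. E_x = 1327/615  [B, C, E are collinear ∩ AE ⟂ BC]
4. E_y = -1357/205  [B, C, E are collinear ∩ AE ⟂ BC]
   → E = (1327/615, -1357/205)

A = (7/3, -7)
E = (1327/615, -1357/205)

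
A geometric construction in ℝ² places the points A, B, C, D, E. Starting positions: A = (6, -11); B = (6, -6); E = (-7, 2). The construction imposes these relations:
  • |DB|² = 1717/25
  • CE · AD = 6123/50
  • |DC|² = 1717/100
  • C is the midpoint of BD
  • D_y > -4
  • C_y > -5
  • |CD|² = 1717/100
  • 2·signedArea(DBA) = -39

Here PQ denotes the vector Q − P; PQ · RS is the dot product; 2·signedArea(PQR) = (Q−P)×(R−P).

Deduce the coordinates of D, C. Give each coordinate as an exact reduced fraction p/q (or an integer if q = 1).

1. D_x = -9/5  [2·signedArea(DBA) = -39]
2. D_y = -16/5  [|DB|² = 1717/25]
   → D = (-9/5, -16/5)
3. C_x = 21/10  [C is the midpoint of BD]
4. C_y = -23/5  [C is the midpoint of BD]
   → C = (21/10, -23/5)

C = (21/10, -23/5)
D = (-9/5, -16/5)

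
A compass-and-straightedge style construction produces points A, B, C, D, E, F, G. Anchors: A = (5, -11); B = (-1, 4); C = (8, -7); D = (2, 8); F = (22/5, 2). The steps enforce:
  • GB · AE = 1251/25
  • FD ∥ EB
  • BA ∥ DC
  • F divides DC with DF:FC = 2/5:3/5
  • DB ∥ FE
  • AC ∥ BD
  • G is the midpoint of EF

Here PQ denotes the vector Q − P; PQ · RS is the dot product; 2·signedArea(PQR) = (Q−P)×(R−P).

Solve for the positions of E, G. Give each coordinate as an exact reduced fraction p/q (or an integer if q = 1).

E = (7/5, -2)
G = (29/10, 0)

1. E_x = 7/5  [FD ∥ EB ∩ DB ∥ FE]
2. E_y = -2  [FD ∥ EB ∩ DB ∥ FE]
   → E = (7/5, -2)
3. G_x = 29/10  [G is the midpoint of EF]
4. G_y = 0  [G is the midpoint of EF]
   → G = (29/10, 0)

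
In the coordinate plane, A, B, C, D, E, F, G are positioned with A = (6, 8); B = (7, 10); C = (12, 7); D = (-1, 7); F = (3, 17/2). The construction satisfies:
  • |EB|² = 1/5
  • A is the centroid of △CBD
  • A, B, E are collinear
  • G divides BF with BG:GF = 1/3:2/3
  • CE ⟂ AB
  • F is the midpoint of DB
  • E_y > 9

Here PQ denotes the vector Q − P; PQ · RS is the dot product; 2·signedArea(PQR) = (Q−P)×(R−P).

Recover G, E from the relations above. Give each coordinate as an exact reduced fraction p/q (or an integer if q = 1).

E = (34/5, 48/5)
G = (17/3, 19/2)

1. G_x = 17/3  [G divides BF with BG:GF = 1/3:2/3]
2. G_y = 19/2  [G divides BF with BG:GF = 1/3:2/3]
   → G = (17/3, 19/2)
3. E_x = 34/5  [A, B, E are collinear ∩ CE ⟂ AB]
4. E_y = 48/5  [A, B, E are collinear ∩ CE ⟂ AB]
   → E = (34/5, 48/5)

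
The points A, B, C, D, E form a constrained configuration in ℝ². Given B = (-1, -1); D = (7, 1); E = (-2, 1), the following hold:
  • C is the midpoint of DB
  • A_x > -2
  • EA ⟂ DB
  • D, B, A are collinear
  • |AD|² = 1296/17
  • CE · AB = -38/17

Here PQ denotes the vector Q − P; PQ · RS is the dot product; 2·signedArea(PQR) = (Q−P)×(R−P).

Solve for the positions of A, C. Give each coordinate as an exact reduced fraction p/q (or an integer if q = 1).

1. A_x = -25/17  [D, B, A are collinear ∩ EA ⟂ DB]
2. A_y = -19/17  [D, B, A are collinear ∩ EA ⟂ DB]
   → A = (-25/17, -19/17)
3. C_x = 3  [C is the midpoint of DB]
4. C_y = 0  [C is the midpoint of DB]
   → C = (3, 0)

A = (-25/17, -19/17)
C = (3, 0)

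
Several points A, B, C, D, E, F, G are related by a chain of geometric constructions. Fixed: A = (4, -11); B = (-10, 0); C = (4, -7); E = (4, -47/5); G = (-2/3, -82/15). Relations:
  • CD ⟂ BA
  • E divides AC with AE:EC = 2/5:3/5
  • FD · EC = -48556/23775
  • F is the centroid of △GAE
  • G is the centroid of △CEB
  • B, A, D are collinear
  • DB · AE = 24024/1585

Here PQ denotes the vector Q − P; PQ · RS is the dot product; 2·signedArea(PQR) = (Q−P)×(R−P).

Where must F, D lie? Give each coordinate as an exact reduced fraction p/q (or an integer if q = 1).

D = (652/317, -3003/317)
F = (22/9, -388/45)

1. F_x = 22/9  [F is the centroid of △GAE]
2. F_y = -388/45  [F is the centroid of △GAE]
   → F = (22/9, -388/45)
3. D_x = 652/317  [B, A, D are collinear ∩ CD ⟂ BA]
4. D_y = -3003/317  [B, A, D are collinear ∩ CD ⟂ BA]
   → D = (652/317, -3003/317)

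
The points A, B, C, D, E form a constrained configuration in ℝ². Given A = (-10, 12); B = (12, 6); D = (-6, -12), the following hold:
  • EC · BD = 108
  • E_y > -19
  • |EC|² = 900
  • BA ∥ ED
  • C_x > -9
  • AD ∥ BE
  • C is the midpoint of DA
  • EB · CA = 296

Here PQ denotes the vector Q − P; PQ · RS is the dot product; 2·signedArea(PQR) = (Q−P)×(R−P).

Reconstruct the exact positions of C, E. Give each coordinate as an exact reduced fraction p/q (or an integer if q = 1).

C = (-8, 0)
E = (16, -18)

1. C_x = -8  [C is the midpoint of DA]
2. C_y = 0  [C is the midpoint of DA]
   → C = (-8, 0)
3. E_x = 16  [BA ∥ ED ∩ AD ∥ BE]
4. E_y = -18  [BA ∥ ED ∩ AD ∥ BE]
   → E = (16, -18)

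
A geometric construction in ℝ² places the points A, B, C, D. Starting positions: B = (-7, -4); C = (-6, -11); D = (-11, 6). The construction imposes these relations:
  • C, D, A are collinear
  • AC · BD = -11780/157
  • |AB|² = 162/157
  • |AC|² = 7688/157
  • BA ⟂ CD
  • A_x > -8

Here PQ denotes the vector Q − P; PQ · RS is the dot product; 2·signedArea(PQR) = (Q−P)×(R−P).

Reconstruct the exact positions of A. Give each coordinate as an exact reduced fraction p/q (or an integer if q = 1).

1. A_x = -1252/157  [C, D, A are collinear ∩ BA ⟂ CD]
2. A_y = -673/157  [C, D, A are collinear ∩ BA ⟂ CD]
   → A = (-1252/157, -673/157)

A = (-1252/157, -673/157)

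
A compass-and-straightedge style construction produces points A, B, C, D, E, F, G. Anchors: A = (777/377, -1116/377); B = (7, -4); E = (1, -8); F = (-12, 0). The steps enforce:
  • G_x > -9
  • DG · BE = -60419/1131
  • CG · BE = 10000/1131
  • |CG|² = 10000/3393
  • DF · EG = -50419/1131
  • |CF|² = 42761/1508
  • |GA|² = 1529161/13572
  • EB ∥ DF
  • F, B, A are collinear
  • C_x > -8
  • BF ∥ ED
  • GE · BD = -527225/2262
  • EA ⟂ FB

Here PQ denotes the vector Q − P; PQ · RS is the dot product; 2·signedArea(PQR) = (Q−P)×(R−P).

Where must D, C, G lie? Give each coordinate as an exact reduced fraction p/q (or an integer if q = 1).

C = (-6009/754, -1312/377)
D = (-18, -4)
G = (-18827/2262, -5836/1131)

1. D_x = -18  [EB ∥ DF ∩ BF ∥ ED]
2. D_y = -4  [EB ∥ DF ∩ BF ∥ ED]
   → D = (-18, -4)
3. G_x = -18827/2262  [GE · BD = -527225/2262 ∩ DG · BE = -60419/1131]
4. G_y = -5836/1131  [GE · BD = -527225/2262 ∩ DG · BE = -60419/1131]
   → G = (-18827/2262, -5836/1131)
5. C_x = -6009/754  [line 6·x + 4·y + 23275/377 = 0 ∩ |CF|² = 42761/1508]
6. C_y = -1312/377  [line 6·x + 4·y + 23275/377 = 0 ∩ |CF|² = 42761/1508]
   → C = (-6009/754, -1312/377)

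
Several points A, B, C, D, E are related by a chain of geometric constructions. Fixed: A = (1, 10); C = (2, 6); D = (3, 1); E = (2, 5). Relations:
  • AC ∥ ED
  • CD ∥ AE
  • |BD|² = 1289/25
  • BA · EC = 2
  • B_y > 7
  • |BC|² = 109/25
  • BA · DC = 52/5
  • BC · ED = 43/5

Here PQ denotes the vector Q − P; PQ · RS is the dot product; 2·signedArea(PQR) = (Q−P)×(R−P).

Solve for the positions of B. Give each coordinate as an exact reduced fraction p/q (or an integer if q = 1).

B = (7/5, 8)

1. B_x = 7/5  [BA · EC = 2 ∩ BA · DC = 52/5]
2. B_y = 8  [BA · EC = 2 ∩ BA · DC = 52/5]
   → B = (7/5, 8)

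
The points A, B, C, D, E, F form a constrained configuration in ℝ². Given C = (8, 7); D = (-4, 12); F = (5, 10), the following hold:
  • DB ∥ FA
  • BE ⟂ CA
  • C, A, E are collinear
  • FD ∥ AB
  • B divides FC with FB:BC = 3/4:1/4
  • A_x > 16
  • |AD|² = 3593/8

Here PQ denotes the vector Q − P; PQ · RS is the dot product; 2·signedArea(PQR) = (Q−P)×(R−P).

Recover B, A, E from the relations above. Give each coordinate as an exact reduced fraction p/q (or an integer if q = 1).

A = (65/4, 23/4)
B = (29/4, 31/4)
E = (15943/2228, 15881/2228)

1. B_x = 29/4  [B divides FC with FB:BC = 3/4:1/4]
2. B_y = 31/4  [B divides FC with FB:BC = 3/4:1/4]
   → B = (29/4, 31/4)
3. A_x = 65/4  [FD ∥ AB ∩ DB ∥ FA]
4. A_y = 23/4  [FD ∥ AB ∩ DB ∥ FA]
   → A = (65/4, 23/4)
5. E_x = 15943/2228  [C, A, E are collinear ∩ BE ⟂ CA]
6. E_y = 15881/2228  [C, A, E are collinear ∩ BE ⟂ CA]
   → E = (15943/2228, 15881/2228)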